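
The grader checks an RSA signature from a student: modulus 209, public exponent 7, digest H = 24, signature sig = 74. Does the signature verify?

Squares mod 209: sig^1≡74, sig^2≡42, sig^4≡92
7 = 4 + 2 + 1, so sig^7 ≡ 92·42·74 ≡ 24 (mod 209)
24 = H, so the signature checks out.

verifies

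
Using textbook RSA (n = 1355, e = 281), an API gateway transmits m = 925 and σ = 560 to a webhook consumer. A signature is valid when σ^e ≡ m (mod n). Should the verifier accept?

σ^2 ≡ 560^2 = 313600 ≡ 595
σ^4 ≡ 595^2 = 354025 ≡ 370
σ^8 ≡ 370^2 = 136900 ≡ 45
σ^16 ≡ 45^2 = 2025 ≡ 670
σ^32 ≡ 670^2 = 448900 ≡ 395
σ^64 ≡ 395^2 = 156025 ≡ 200
σ^128 ≡ 200^2 = 40000 ≡ 705
σ^256 ≡ 705^2 = 497025 ≡ 1095
281 = 256 + 16 + 8 + 1, so σ^281 ≡ 1095·670·45·560 ≡ 925 (mod 1355)
σ^281 mod 1355 = 925 matches m.

accept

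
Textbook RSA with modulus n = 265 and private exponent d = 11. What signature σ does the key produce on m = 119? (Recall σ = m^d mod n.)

Squares mod 265: m^1≡119, m^2≡116, m^4≡206, m^8≡36
11 = 8 + 2 + 1, so m^11 ≡ 36·116·119 ≡ 69 (mod 265)

69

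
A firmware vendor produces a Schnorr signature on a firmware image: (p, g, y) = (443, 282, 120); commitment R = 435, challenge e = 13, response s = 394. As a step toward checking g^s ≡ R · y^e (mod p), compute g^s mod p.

415

282^2 = 79524 ≡ 227
282^4 ≡ 227^2 = 51529 ≡ 141
282^8 ≡ 141^2 = 19881 ≡ 389
282^16 ≡ 389^2 = 151321 ≡ 258
282^32 ≡ 258^2 = 66564 ≡ 114
282^64 ≡ 114^2 = 12996 ≡ 149
282^128 ≡ 149^2 = 22201 ≡ 51
282^256 ≡ 51^2 = 2601 ≡ 386
394 = 256 + 128 + 8 + 2, so 282^394 ≡ 386·51·389·227 ≡ 415 (mod 443)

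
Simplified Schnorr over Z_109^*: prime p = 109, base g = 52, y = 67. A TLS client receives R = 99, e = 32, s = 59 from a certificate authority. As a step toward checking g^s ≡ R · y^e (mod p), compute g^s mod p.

67

52^2 = 2704 ≡ 88
52^4 ≡ 88^2 = 7744 ≡ 5
52^8 ≡ 5^2 = 25
52^16 ≡ 25^2 = 625 ≡ 80
52^32 ≡ 80^2 = 6400 ≡ 78
59 = 32 + 16 + 8 + 2 + 1, so 52^59 ≡ 78·80·25·88·52 ≡ 67 (mod 109)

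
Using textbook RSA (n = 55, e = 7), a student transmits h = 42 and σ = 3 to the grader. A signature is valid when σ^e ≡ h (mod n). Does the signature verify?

verifies

σ^2 ≡ 3^2 = 9
σ^4 ≡ 9^2 = 81 ≡ 26
7 = 4 + 2 + 1, so σ^7 ≡ 26·9·3 ≡ 42 (mod 55)
42 = h, so the signature checks out.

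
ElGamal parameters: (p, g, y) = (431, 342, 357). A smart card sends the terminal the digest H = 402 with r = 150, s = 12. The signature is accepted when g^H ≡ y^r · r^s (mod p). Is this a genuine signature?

Left side g^H mod p:
Squares mod 431: 342^1≡342, 342^2≡163, 342^4≡278, 342^8≡135, 342^16≡123, 342^32≡44, 342^64≡212, 342^128≡120, 342^256≡177
402 = 256 + 128 + 16 + 2, so 342^402 ≡ 177·120·123·163 ≡ 261 (mod 431)
Right side y^r · r^s mod p:
Squares mod 431: 357^1≡357, 357^2≡304, 357^4≡182, 357^8≡368, 357^16≡90, 357^32≡342, 357^64≡163, 357^128≡278
150 = 128 + 16 + 4 + 2, so 357^150 ≡ 278·90·182·304 ≡ 72 (mod 431)
Squares mod 431: 150^1≡150, 150^2≡88, 150^4≡417, 150^8≡196
12 = 8 + 4, so 150^12 ≡ 196·417 ≡ 273 (mod 431)
72·273 = 19656 ≡ 261 (mod 431)
261 ≡ 261 (mod 431), so the signature is genuine.

genuine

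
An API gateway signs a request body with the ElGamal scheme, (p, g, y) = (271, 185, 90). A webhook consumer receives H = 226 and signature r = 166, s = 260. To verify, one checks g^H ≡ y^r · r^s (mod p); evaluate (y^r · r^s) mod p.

185

90^2 = 8100 ≡ 241
90^4 ≡ 241^2 = 58081 ≡ 87
90^8 ≡ 87^2 = 7569 ≡ 252
90^16 ≡ 252^2 = 63504 ≡ 90
90^32 ≡ 90^2 = 8100 ≡ 241
90^64 ≡ 241^2 = 58081 ≡ 87
90^128 ≡ 87^2 = 7569 ≡ 252
166 = 128 + 32 + 4 + 2, so 90^166 ≡ 252·241·87·241 ≡ 90 (mod 271)
166^2 = 27556 ≡ 185
166^4 ≡ 185^2 = 34225 ≡ 79
166^8 ≡ 79^2 = 6241 ≡ 8
166^16 ≡ 8^2 = 64
166^32 ≡ 64^2 = 4096 ≡ 31
166^64 ≡ 31^2 = 961 ≡ 148
166^128 ≡ 148^2 = 21904 ≡ 224
166^256 ≡ 224^2 = 50176 ≡ 41
260 = 256 + 4, so 166^260 ≡ 41·79 ≡ 258 (mod 271)
y^r · r^s ≡ 90·258 = 23220 ≡ 185 (mod 271)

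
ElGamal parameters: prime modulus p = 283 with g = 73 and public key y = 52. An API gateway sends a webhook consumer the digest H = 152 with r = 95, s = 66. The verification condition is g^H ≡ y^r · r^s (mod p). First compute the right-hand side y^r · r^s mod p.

52^2 = 2704 ≡ 157
52^4 ≡ 157^2 = 24649 ≡ 28
52^8 ≡ 28^2 = 784 ≡ 218
52^16 ≡ 218^2 = 47524 ≡ 263
52^32 ≡ 263^2 = 69169 ≡ 117
52^64 ≡ 117^2 = 13689 ≡ 105
95 = 64 + 16 + 8 + 4 + 2 + 1, so 52^95 ≡ 105·263·218·28·157·52 ≡ 24 (mod 283)
95^2 = 9025 ≡ 252
95^4 ≡ 252^2 = 63504 ≡ 112
95^8 ≡ 112^2 = 12544 ≡ 92
95^16 ≡ 92^2 = 8464 ≡ 257
95^32 ≡ 257^2 = 66049 ≡ 110
95^64 ≡ 110^2 = 12100 ≡ 214
66 = 64 + 2, so 95^66 ≡ 214·252 ≡ 158 (mod 283)
y^r · r^s ≡ 24·158 = 3792 ≡ 113 (mod 283)

113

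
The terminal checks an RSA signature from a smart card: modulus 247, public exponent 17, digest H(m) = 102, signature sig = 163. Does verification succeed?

sig^2 ≡ 163^2 = 26569 ≡ 140
sig^4 ≡ 140^2 = 19600 ≡ 87
sig^8 ≡ 87^2 = 7569 ≡ 159
sig^16 ≡ 159^2 = 25281 ≡ 87
17 = 16 + 1, so sig^17 ≡ 87·163 ≡ 102 (mod 247)
sig^17 mod 247 = 102 matches H(m).

passes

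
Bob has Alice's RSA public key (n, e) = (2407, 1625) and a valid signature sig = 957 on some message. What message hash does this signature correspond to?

203

Squares mod 2407: sig^1≡957, sig^2≡1189, sig^4≡812, sig^8≡2233, sig^16≡1392, sig^32≡29, sig^64≡841, sig^128≡2030, sig^256≡116, sig^512≡1421, sig^1024≡2175
1625 = 1024 + 512 + 64 + 16 + 8 + 1, so sig^1625 ≡ 2175·1421·841·1392·2233·957 ≡ 203 (mod 2407)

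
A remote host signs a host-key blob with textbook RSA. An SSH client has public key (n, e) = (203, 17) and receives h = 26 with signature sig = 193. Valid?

sig^17 mod 203 = 72
72 ≠ 26, so verification fails.

no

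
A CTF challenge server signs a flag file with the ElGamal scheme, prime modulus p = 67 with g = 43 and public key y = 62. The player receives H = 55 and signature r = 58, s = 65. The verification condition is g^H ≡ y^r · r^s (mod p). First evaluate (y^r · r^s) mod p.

66

62^2 = 3844 ≡ 25
62^4 ≡ 25^2 = 625 ≡ 22
62^8 ≡ 22^2 = 484 ≡ 15
62^16 ≡ 15^2 = 225 ≡ 24
62^32 ≡ 24^2 = 576 ≡ 40
58 = 32 + 16 + 8 + 2, so 62^58 ≡ 40·24·15·25 ≡ 9 (mod 67)
58^2 = 3364 ≡ 14
58^4 ≡ 14^2 = 196 ≡ 62
58^8 ≡ 62^2 = 3844 ≡ 25
58^16 ≡ 25^2 = 625 ≡ 22
58^32 ≡ 22^2 = 484 ≡ 15
58^64 ≡ 15^2 = 225 ≡ 24
65 = 64 + 1, so 58^65 ≡ 24·58 ≡ 52 (mod 67)
y^r · r^s ≡ 9·52 = 468 ≡ 66 (mod 67)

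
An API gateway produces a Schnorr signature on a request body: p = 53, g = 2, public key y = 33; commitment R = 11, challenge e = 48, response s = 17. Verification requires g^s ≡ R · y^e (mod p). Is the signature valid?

g^s mod p:
Squares mod 53: 2^1≡2, 2^2≡4, 2^4≡16, 2^8≡44, 2^16≡28
17 = 16 + 1, so 2^17 ≡ 28·2 ≡ 3 (mod 53)
R · y^e mod p:
Squares mod 53: 33^1≡33, 33^2≡29, 33^4≡46, 33^8≡49, 33^16≡16, 33^32≡44
48 = 32 + 16, so 33^48 ≡ 44·16 ≡ 15 (mod 53)
11·15 = 165 ≡ 6 (mod 53)
3 ≠ 6; the check fails.

invalid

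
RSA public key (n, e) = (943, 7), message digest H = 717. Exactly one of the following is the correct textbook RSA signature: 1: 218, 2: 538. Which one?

Candidate 1: 218^2 = 47524 ≡ 374; 218^4 ≡ 374^2 = 139876 ≡ 312; 7 = 4 + 2 + 1, so 218^7 ≡ 312·374·218 ≡ 559 (mod 943)
Candidate 2: 538^2 = 289444 ≡ 886; 538^4 ≡ 886^2 = 784996 ≡ 420; 7 = 4 + 2 + 1, so 538^7 ≡ 420·886·538 ≡ 717 (mod 943)
  → matches H = 717

2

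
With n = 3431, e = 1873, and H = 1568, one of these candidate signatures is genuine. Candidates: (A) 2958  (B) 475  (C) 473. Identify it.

C

Candidate A: Squares mod 3431: 2958^1≡2958, 2958^2≡714, 2958^4≡2008, 2958^8≡639, 2958^16≡32, 2958^32≡1024, 2958^64≡2121, 2958^128≡600, 2958^256≡3176, 2958^512≡3267, 2958^1024≡2879; 1873 = 1024 + 512 + 256 + 64 + 16 + 1, so 2958^1873 ≡ 2879·3267·3176·2121·32·2958 ≡ 1863 (mod 3431)
Candidate B: Squares mod 3431: 475^1≡475, 475^2≡2610, 475^4≡1565, 475^8≡2922, 475^16≡1756, 475^32≡2498, 475^64≡2446, 475^128≡2683, 475^256≡251, 475^512≡1243, 475^1024≡1099; 1873 = 1024 + 512 + 256 + 64 + 16 + 1, so 475^1873 ≡ 1099·1243·251·2446·1756·475 ≡ 1351 (mod 3431)
Candidate C: Squares mod 3431: 473^1≡473, 473^2≡714, 473^4≡2008, 473^8≡639, 473^16≡32, 473^32≡1024, 473^64≡2121, 473^128≡600, 473^256≡3176, 473^512≡3267, 473^1024≡2879; 1873 = 1024 + 512 + 256 + 64 + 16 + 1, so 473^1873 ≡ 2879·3267·3176·2121·32·473 ≡ 1568 (mod 3431)
  → matches H = 1568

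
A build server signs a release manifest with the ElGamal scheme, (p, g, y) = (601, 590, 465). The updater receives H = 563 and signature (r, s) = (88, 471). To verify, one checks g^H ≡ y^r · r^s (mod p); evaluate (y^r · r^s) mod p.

465^88 mod 601 = 201
88^471 mod 601 = 158
y^r · r^s ≡ 201·158 = 31758 ≡ 506 (mod 601)

506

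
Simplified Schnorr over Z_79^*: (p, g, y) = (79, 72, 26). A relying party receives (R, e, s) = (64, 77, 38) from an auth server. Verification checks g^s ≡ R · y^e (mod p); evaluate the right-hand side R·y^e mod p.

26^2 = 676 ≡ 44
26^4 ≡ 44^2 = 1936 ≡ 40
26^8 ≡ 40^2 = 1600 ≡ 20
26^16 ≡ 20^2 = 400 ≡ 5
26^32 ≡ 5^2 = 25
26^64 ≡ 25^2 = 625 ≡ 72
77 = 64 + 8 + 4 + 1, so 26^77 ≡ 72·20·40·26 ≡ 76 (mod 79)
R · y^e ≡ 64·76 = 4864 ≡ 45 (mod 79)

45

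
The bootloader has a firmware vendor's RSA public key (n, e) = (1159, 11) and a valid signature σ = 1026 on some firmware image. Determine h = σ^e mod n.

133

σ^11 mod 1159 = 133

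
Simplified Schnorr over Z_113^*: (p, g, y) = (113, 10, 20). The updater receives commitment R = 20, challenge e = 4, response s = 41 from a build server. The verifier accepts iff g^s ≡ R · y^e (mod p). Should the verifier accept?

accept

g^s mod p:
10^2 = 100
10^4 ≡ 100^2 = 10000 ≡ 56
10^8 ≡ 56^2 = 3136 ≡ 85
10^16 ≡ 85^2 = 7225 ≡ 106
10^32 ≡ 106^2 = 11236 ≡ 49
41 = 32 + 8 + 1, so 10^41 ≡ 49·85·10 ≡ 66 (mod 113)
R · y^e mod p:
20^2 = 400 ≡ 61
20^4 ≡ 61^2 = 3721 ≡ 105
20·105 = 2100 ≡ 66 (mod 113)
66 ≡ 66 (mod 113); signature holds.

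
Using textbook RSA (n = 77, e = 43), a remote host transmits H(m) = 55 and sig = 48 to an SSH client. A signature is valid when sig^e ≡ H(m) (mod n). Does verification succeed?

fails

sig^2 ≡ 48^2 = 2304 ≡ 71
sig^4 ≡ 71^2 = 5041 ≡ 36
sig^8 ≡ 36^2 = 1296 ≡ 64
sig^16 ≡ 64^2 = 4096 ≡ 15
sig^32 ≡ 15^2 = 225 ≡ 71
43 = 32 + 8 + 2 + 1, so sig^43 ≡ 71·64·71·48 ≡ 20 (mod 77)
sig^43 mod 77 = 20, but H(m) = 55.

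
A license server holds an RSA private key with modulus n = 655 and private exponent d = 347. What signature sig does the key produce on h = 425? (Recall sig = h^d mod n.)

330

Squares mod 655: h^1≡425, h^2≡500, h^4≡445, h^8≡215, h^16≡375, h^32≡455, h^64≡45, h^128≡60, h^256≡325
347 = 256 + 64 + 16 + 8 + 2 + 1, so h^347 ≡ 325·45·375·215·500·425 ≡ 330 (mod 655)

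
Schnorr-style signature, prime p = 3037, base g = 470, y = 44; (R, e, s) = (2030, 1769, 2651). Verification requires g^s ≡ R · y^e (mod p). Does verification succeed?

g^s mod p:
470^2 = 220900 ≡ 2236
470^4 ≡ 2236^2 = 4999696 ≡ 794
470^8 ≡ 794^2 = 630436 ≡ 1777
470^16 ≡ 1777^2 = 3157729 ≡ 2286
470^32 ≡ 2286^2 = 5225796 ≡ 2156
470^64 ≡ 2156^2 = 4648336 ≡ 1726
470^128 ≡ 1726^2 = 2979076 ≡ 2816
470^256 ≡ 2816^2 = 7929856 ≡ 249
470^512 ≡ 249^2 = 62001 ≡ 1261
470^1024 ≡ 1261^2 = 1590121 ≡ 1770
470^2048 ≡ 1770^2 = 3132900 ≡ 1753
2651 = 2048 + 512 + 64 + 16 + 8 + 2 + 1, so 470^2651 ≡ 1753·1261·1726·2286·1777·2236·470 ≡ 954 (mod 3037)
R · y^e mod p:
44^2 = 1936
44^4 ≡ 1936^2 = 3748096 ≡ 438
44^8 ≡ 438^2 = 191844 ≡ 513
44^16 ≡ 513^2 = 263169 ≡ 1987
44^32 ≡ 1987^2 = 3948169 ≡ 69
44^64 ≡ 69^2 = 4761 ≡ 1724
44^128 ≡ 1724^2 = 2972176 ≡ 1990
44^256 ≡ 1990^2 = 3960100 ≡ 2889
44^512 ≡ 2889^2 = 8346321 ≡ 645
44^1024 ≡ 645^2 = 416025 ≡ 2993
1769 = 1024 + 512 + 128 + 64 + 32 + 8 + 1, so 44^1769 ≡ 2993·645·1990·1724·69·513·44 ≡ 1313 (mod 3037)
2030·1313 = 2665390 ≡ 1941 (mod 3037)
954 ≠ 1941; the check fails.

fails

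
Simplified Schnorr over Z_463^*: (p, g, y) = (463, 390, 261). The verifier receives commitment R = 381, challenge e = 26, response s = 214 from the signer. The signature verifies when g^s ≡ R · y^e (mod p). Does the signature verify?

verifies

g^s mod p:
Squares mod 463: 390^1≡390, 390^2≡236, 390^4≡136, 390^8≡439, 390^16≡113, 390^32≡268, 390^64≡59, 390^128≡240
214 = 128 + 64 + 16 + 4 + 2, so 390^214 ≡ 240·59·113·136·236 ≡ 256 (mod 463)
R · y^e mod p:
Squares mod 463: 261^1≡261, 261^2≡60, 261^4≡359, 261^8≡167, 261^16≡109
26 = 16 + 8 + 2, so 261^26 ≡ 109·167·60 ≡ 426 (mod 463)
381·426 = 162306 ≡ 256 (mod 463)
256 ≡ 256 (mod 463); signature holds.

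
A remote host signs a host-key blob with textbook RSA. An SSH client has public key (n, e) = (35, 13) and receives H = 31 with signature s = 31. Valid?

Squares mod 35: s^1≡31, s^2≡16, s^4≡11, s^8≡16
13 = 8 + 4 + 1, so s^13 ≡ 16·11·31 ≡ 31 (mod 35)
31 = H, so the signature checks out.

yes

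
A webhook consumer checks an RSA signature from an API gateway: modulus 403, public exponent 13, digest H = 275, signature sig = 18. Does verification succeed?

Squares mod 403: sig^1≡18, sig^2≡324, sig^4≡196, sig^8≡131
13 = 8 + 4 + 1, so sig^13 ≡ 131·196·18 ≡ 330 (mod 403)
330 ≠ 275, so verification fails.

fails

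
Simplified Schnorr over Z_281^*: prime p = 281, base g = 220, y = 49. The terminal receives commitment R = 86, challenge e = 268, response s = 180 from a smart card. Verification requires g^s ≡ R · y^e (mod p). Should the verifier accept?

reject

g^s mod p:
Squares mod 281: 220^1≡220, 220^2≡68, 220^4≡128, 220^8≡86, 220^16≡90, 220^32≡232, 220^64≡153, 220^128≡86
180 = 128 + 32 + 16 + 4, so 220^180 ≡ 86·232·90·128 ≡ 280 (mod 281)
R · y^e mod p:
Squares mod 281: 49^1≡49, 49^2≡153, 49^4≡86, 49^8≡90, 49^16≡232, 49^32≡153, 49^64≡86, 49^128≡90, 49^256≡232
268 = 256 + 8 + 4, so 49^268 ≡ 232·90·86 ≡ 90 (mod 281)
86·90 = 7740 ≡ 153 (mod 281)
280 ≠ 153; the check fails.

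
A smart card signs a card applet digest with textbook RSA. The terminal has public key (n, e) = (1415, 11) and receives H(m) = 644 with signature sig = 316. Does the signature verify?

does not verify

sig^11 mod 1415 = 771
771 ≠ 644, so verification fails.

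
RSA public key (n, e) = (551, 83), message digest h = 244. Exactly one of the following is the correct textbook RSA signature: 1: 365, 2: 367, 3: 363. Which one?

Candidate 1: Squares mod 551: 365^1≡365, 365^2≡434, 365^4≡465, 365^8≡233, 365^16≡291, 365^32≡378, 365^64≡175; 83 = 64 + 16 + 2 + 1, so 365^83 ≡ 175·291·434·365 ≡ 244 (mod 551)
  → matches h = 244
Candidate 2: Squares mod 551: 367^1≡367, 367^2≡245, 367^4≡517, 367^8≡54, 367^16≡161, 367^32≡24, 367^64≡25; 83 = 64 + 16 + 2 + 1, so 367^83 ≡ 25·161·245·367 ≡ 55 (mod 551)
Candidate 3: Squares mod 551: 363^1≡363, 363^2≡80, 363^4≡339, 363^8≡313, 363^16≡442, 363^32≡310, 363^64≡226; 83 = 64 + 16 + 2 + 1, so 363^83 ≡ 226·442·80·363 ≡ 205 (mod 551)

1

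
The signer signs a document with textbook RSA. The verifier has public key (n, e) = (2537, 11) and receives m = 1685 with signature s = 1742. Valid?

Squares mod 2537: s^1≡1742, s^2≡312, s^4≡938, s^8≡2042
11 = 8 + 2 + 1, so s^11 ≡ 2042·312·1742 ≡ 1685 (mod 2537)
Since 1685 equals the digest 1685, verification succeeds.

yes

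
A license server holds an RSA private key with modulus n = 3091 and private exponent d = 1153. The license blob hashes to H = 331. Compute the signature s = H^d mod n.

155

Squares mod 3091: H^1≡331, H^2≡1376, H^4≡1684, H^8≡1409, H^16≡859, H^32≡2223, H^64≡2311, H^128≡2564, H^256≡2630, H^512≡2333, H^1024≡2729
1153 = 1024 + 128 + 1, so H^1153 ≡ 2729·2564·331 ≡ 155 (mod 3091)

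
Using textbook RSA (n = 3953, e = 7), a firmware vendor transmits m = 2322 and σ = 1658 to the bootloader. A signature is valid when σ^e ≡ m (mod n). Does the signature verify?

does not verify

σ^2 ≡ 1658^2 = 2748964 ≡ 1629
σ^4 ≡ 1629^2 = 2653641 ≡ 1178
7 = 4 + 2 + 1, so σ^7 ≡ 1178·1629·1658 ≡ 3698 (mod 3953)
The recovered value 3698 does not match the digest 2322.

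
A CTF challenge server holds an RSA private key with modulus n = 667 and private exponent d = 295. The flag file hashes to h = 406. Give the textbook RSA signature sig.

290

Squares mod 667: h^1≡406, h^2≡87, h^4≡232, h^8≡464, h^16≡522, h^32≡348, h^64≡377, h^128≡58, h^256≡29
295 = 256 + 32 + 4 + 2 + 1, so h^295 ≡ 29·348·232·87·406 ≡ 290 (mod 667)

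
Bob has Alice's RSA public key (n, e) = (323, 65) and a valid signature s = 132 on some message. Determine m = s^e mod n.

s^2 ≡ 132^2 = 17424 ≡ 305
s^4 ≡ 305^2 = 93025 ≡ 1
s^8 ≡ 1^2 = 1
s^16 ≡ 1^2 = 1
s^32 ≡ 1^2 = 1
s^64 ≡ 1^2 = 1
65 = 64 + 1, so s^65 ≡ 1·132 ≡ 132 (mod 323)

132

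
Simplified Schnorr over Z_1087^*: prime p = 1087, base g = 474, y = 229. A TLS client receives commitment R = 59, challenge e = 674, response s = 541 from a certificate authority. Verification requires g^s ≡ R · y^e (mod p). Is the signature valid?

valid

g^s mod p:
474^2 = 224676 ≡ 754
474^4 ≡ 754^2 = 568516 ≡ 15
474^8 ≡ 15^2 = 225
474^16 ≡ 225^2 = 50625 ≡ 623
474^32 ≡ 623^2 = 388129 ≡ 70
474^64 ≡ 70^2 = 4900 ≡ 552
474^128 ≡ 552^2 = 304704 ≡ 344
474^256 ≡ 344^2 = 118336 ≡ 940
474^512 ≡ 940^2 = 883600 ≡ 956
541 = 512 + 16 + 8 + 4 + 1, so 474^541 ≡ 956·623·225·15·474 ≡ 457 (mod 1087)
R · y^e mod p:
229^2 = 52441 ≡ 265
229^4 ≡ 265^2 = 70225 ≡ 657
229^8 ≡ 657^2 = 431649 ≡ 110
229^16 ≡ 110^2 = 12100 ≡ 143
229^32 ≡ 143^2 = 20449 ≡ 883
229^64 ≡ 883^2 = 779689 ≡ 310
229^128 ≡ 310^2 = 96100 ≡ 444
229^256 ≡ 444^2 = 197136 ≡ 389
229^512 ≡ 389^2 = 151321 ≡ 228
674 = 512 + 128 + 32 + 2, so 229^674 ≡ 228·444·883·265 ≡ 671 (mod 1087)
59·671 = 39589 ≡ 457 (mod 1087)
457 ≡ 457 (mod 1087); signature holds.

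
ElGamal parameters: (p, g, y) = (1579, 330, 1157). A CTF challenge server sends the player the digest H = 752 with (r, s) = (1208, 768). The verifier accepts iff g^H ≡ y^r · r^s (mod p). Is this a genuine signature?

Left side g^H mod p:
330^2 = 108900 ≡ 1528
330^4 ≡ 1528^2 = 2334784 ≡ 1022
330^8 ≡ 1022^2 = 1044484 ≡ 765
330^16 ≡ 765^2 = 585225 ≡ 995
330^32 ≡ 995^2 = 990025 ≡ 1571
330^64 ≡ 1571^2 = 2468041 ≡ 64
330^128 ≡ 64^2 = 4096 ≡ 938
330^256 ≡ 938^2 = 879844 ≡ 341
330^512 ≡ 341^2 = 116281 ≡ 1014
752 = 512 + 128 + 64 + 32 + 16, so 330^752 ≡ 1014·938·64·1571·995 ≡ 1187 (mod 1579)
Right side y^r · r^s mod p:
1157^2 = 1338649 ≡ 1236
1157^4 ≡ 1236^2 = 1527696 ≡ 803
1157^8 ≡ 803^2 = 644809 ≡ 577
1157^16 ≡ 577^2 = 332929 ≡ 1339
1157^32 ≡ 1339^2 = 1792921 ≡ 756
1157^64 ≡ 756^2 = 571536 ≡ 1517
1157^128 ≡ 1517^2 = 2301289 ≡ 686
1157^256 ≡ 686^2 = 470596 ≡ 54
1157^512 ≡ 54^2 = 2916 ≡ 1337
1157^1024 ≡ 1337^2 = 1787569 ≡ 141
1208 = 1024 + 128 + 32 + 16 + 8, so 1157^1208 ≡ 141·686·756·1339·577 ≡ 520 (mod 1579)
1208^2 = 1459264 ≡ 268
1208^4 ≡ 268^2 = 71824 ≡ 769
1208^8 ≡ 769^2 = 591361 ≡ 815
1208^16 ≡ 815^2 = 664225 ≡ 1045
1208^32 ≡ 1045^2 = 1092025 ≡ 936
1208^64 ≡ 936^2 = 876096 ≡ 1330
1208^128 ≡ 1330^2 = 1768900 ≡ 420
1208^256 ≡ 420^2 = 176400 ≡ 1131
1208^512 ≡ 1131^2 = 1279161 ≡ 171
768 = 512 + 256, so 1208^768 ≡ 171·1131 ≡ 763 (mod 1579)
520·763 = 396760 ≡ 431 (mod 1579)
1187 ≠ 431, so verification fails.

forged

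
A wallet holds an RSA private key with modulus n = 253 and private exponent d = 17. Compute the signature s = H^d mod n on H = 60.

135

Squares mod 253: H^1≡60, H^2≡58, H^4≡75, H^8≡59, H^16≡192
17 = 16 + 1, so H^17 ≡ 192·60 ≡ 135 (mod 253)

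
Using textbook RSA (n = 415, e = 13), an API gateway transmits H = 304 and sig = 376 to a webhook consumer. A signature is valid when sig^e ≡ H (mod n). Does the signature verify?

sig^2 ≡ 376^2 = 141376 ≡ 276
sig^4 ≡ 276^2 = 76176 ≡ 231
sig^8 ≡ 231^2 = 53361 ≡ 241
13 = 8 + 4 + 1, so sig^13 ≡ 241·231·376 ≡ 111 (mod 415)
111 ≠ 304, so verification fails.

does not verify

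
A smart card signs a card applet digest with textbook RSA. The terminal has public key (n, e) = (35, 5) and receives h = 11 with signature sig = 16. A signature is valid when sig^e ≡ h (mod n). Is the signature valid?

valid

sig^5 mod 35 = 11
Since 11 equals the digest 11, verification succeeds.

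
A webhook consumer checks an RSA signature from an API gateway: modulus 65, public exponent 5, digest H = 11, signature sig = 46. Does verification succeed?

Squares mod 65: sig^1≡46, sig^2≡36, sig^4≡61
5 = 4 + 1, so sig^5 ≡ 61·46 ≡ 11 (mod 65)
11 = H, so the signature checks out.

passes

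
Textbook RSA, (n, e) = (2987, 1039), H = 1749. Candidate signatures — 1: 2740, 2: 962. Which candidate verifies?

2

Candidate 1: 2740^2 = 7507600 ≡ 1269; 2740^4 ≡ 1269^2 = 1610361 ≡ 368; 2740^8 ≡ 368^2 = 135424 ≡ 1009; 2740^16 ≡ 1009^2 = 1018081 ≡ 2501; 2740^32 ≡ 2501^2 = 6255001 ≡ 223; 2740^64 ≡ 223^2 = 49729 ≡ 1937; 2740^128 ≡ 1937^2 = 3751969 ≡ 297; 2740^256 ≡ 297^2 = 88209 ≡ 1586; 2740^512 ≡ 1586^2 = 2515396 ≡ 342; 2740^1024 ≡ 342^2 = 116964 ≡ 471; 1039 = 1024 + 8 + 4 + 2 + 1, so 2740^1039 ≡ 471·1009·368·1269·2740 ≡ 830 (mod 2987)
Candidate 2: 962^2 = 925444 ≡ 2461; 962^4 ≡ 2461^2 = 6056521 ≡ 1872; 962^8 ≡ 1872^2 = 3504384 ≡ 633; 962^16 ≡ 633^2 = 400689 ≡ 431; 962^32 ≡ 431^2 = 185761 ≡ 567; 962^64 ≡ 567^2 = 321489 ≡ 1880; 962^128 ≡ 1880^2 = 3534400 ≡ 779; 962^256 ≡ 779^2 = 606841 ≡ 480; 962^512 ≡ 480^2 = 230400 ≡ 401; 962^1024 ≡ 401^2 = 160801 ≡ 2490; 1039 = 1024 + 8 + 4 + 2 + 1, so 962^1039 ≡ 2490·633·1872·2461·962 ≡ 1749 (mod 2987)
  → matches H = 1749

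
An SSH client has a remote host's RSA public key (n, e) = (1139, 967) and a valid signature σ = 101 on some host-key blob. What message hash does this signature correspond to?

543

σ^2 ≡ 101^2 = 10201 ≡ 1089
σ^4 ≡ 1089^2 = 1185921 ≡ 222
σ^8 ≡ 222^2 = 49284 ≡ 307
σ^16 ≡ 307^2 = 94249 ≡ 851
σ^32 ≡ 851^2 = 724201 ≡ 936
σ^64 ≡ 936^2 = 876096 ≡ 205
σ^128 ≡ 205^2 = 42025 ≡ 1021
σ^256 ≡ 1021^2 = 1042441 ≡ 256
σ^512 ≡ 256^2 = 65536 ≡ 613
967 = 512 + 256 + 128 + 64 + 4 + 2 + 1, so σ^967 ≡ 613·256·1021·205·222·1089·101 ≡ 543 (mod 1139)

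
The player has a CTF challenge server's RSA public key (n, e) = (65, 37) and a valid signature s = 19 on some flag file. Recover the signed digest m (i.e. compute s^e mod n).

19

s^2 ≡ 19^2 = 361 ≡ 36
s^4 ≡ 36^2 = 1296 ≡ 61
s^8 ≡ 61^2 = 3721 ≡ 16
s^16 ≡ 16^2 = 256 ≡ 61
s^32 ≡ 61^2 = 3721 ≡ 16
37 = 32 + 4 + 1, so s^37 ≡ 16·61·19 ≡ 19 (mod 65)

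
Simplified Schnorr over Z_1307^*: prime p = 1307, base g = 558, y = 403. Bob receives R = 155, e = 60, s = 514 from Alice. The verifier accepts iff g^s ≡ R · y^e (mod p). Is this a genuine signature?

genuine

g^s mod p:
558^514 mod 1307 = 752
R · y^e mod p:
403^60 mod 1307 = 671
155·671 = 104005 ≡ 752 (mod 1307)
752 ≡ 752 (mod 1307); signature holds.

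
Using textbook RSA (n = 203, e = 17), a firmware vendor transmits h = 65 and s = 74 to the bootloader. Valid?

yes

s^17 mod 203 = 65
Since 65 equals the digest 65, verification succeeds.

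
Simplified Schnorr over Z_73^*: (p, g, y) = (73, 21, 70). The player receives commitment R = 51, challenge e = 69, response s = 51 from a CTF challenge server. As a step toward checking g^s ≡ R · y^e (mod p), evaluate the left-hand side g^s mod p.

63

21^51 mod 73 = 63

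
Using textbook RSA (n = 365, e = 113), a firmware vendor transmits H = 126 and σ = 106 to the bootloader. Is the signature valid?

valid

σ^2 ≡ 106^2 = 11236 ≡ 286
σ^4 ≡ 286^2 = 81796 ≡ 36
σ^8 ≡ 36^2 = 1296 ≡ 201
σ^16 ≡ 201^2 = 40401 ≡ 251
σ^32 ≡ 251^2 = 63001 ≡ 221
σ^64 ≡ 221^2 = 48841 ≡ 296
113 = 64 + 32 + 16 + 1, so σ^113 ≡ 296·221·251·106 ≡ 126 (mod 365)
σ^113 mod 365 = 126 matches H.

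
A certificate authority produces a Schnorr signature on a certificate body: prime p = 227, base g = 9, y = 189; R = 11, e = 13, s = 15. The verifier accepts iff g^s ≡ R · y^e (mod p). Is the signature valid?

invalid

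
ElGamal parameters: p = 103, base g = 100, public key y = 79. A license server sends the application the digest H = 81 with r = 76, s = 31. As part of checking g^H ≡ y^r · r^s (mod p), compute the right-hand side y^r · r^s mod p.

14

79^76 mod 103 = 66
76^31 mod 103 = 72
y^r · r^s ≡ 66·72 = 4752 ≡ 14 (mod 103)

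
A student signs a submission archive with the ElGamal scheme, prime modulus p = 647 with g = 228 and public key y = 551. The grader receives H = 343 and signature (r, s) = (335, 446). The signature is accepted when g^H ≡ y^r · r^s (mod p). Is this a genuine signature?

forged

Left side g^H mod p:
228^2 = 51984 ≡ 224
228^4 ≡ 224^2 = 50176 ≡ 357
228^8 ≡ 357^2 = 127449 ≡ 637
228^16 ≡ 637^2 = 405769 ≡ 100
228^32 ≡ 100^2 = 10000 ≡ 295
228^64 ≡ 295^2 = 87025 ≡ 327
228^128 ≡ 327^2 = 106929 ≡ 174
228^256 ≡ 174^2 = 30276 ≡ 514
343 = 256 + 64 + 16 + 4 + 2 + 1, so 228^343 ≡ 514·327·100·357·224·228 ≡ 532 (mod 647)
Right side y^r · r^s mod p:
551^2 = 303601 ≡ 158
551^4 ≡ 158^2 = 24964 ≡ 378
551^8 ≡ 378^2 = 142884 ≡ 544
551^16 ≡ 544^2 = 295936 ≡ 257
551^32 ≡ 257^2 = 66049 ≡ 55
551^64 ≡ 55^2 = 3025 ≡ 437
551^128 ≡ 437^2 = 190969 ≡ 104
551^256 ≡ 104^2 = 10816 ≡ 464
335 = 256 + 64 + 8 + 4 + 2 + 1, so 551^335 ≡ 464·437·544·378·158·551 ≡ 114 (mod 647)
335^2 = 112225 ≡ 294
335^4 ≡ 294^2 = 86436 ≡ 385
335^8 ≡ 385^2 = 148225 ≡ 62
335^16 ≡ 62^2 = 3844 ≡ 609
335^32 ≡ 609^2 = 370881 ≡ 150
335^64 ≡ 150^2 = 22500 ≡ 502
335^128 ≡ 502^2 = 252004 ≡ 321
335^256 ≡ 321^2 = 103041 ≡ 168
446 = 256 + 128 + 32 + 16 + 8 + 4 + 2, so 335^446 ≡ 168·321·150·609·62·385·294 ≡ 392 (mod 647)
114·392 = 44688 ≡ 45 (mod 647)
532 ≠ 45, so verification fails.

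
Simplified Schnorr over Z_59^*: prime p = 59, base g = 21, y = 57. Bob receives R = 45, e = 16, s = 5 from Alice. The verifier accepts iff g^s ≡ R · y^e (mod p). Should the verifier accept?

reject

g^s mod p:
21^2 = 441 ≡ 28
21^4 ≡ 28^2 = 784 ≡ 17
5 = 4 + 1, so 21^5 ≡ 17·21 ≡ 3 (mod 59)
R · y^e mod p:
57^2 = 3249 ≡ 4
57^4 ≡ 4^2 = 16
57^8 ≡ 16^2 = 256 ≡ 20
57^16 ≡ 20^2 = 400 ≡ 46
45·46 = 2070 ≡ 5 (mod 59)
3 ≠ 5; the check fails.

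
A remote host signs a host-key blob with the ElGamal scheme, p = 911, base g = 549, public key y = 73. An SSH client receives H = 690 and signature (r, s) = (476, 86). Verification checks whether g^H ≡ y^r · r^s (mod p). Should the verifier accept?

accept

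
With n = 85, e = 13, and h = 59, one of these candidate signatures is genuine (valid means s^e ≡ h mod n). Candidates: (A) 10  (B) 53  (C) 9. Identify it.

C

Candidate A: Squares mod 85: 10^1≡10, 10^2≡15, 10^4≡55, 10^8≡50; 13 = 8 + 4 + 1, so 10^13 ≡ 50·55·10 ≡ 45 (mod 85)
Candidate B: Squares mod 85: 53^1≡53, 53^2≡4, 53^4≡16, 53^8≡1; 13 = 8 + 4 + 1, so 53^13 ≡ 1·16·53 ≡ 83 (mod 85)
Candidate C: Squares mod 85: 9^1≡9, 9^2≡81, 9^4≡16, 9^8≡1; 13 = 8 + 4 + 1, so 9^13 ≡ 1·16·9 ≡ 59 (mod 85)
  → matches h = 59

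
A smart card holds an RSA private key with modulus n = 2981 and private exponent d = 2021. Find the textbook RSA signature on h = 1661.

h^2 ≡ 1661^2 = 2758921 ≡ 1496
h^4 ≡ 1496^2 = 2238016 ≡ 2266
h^8 ≡ 2266^2 = 5134756 ≡ 1474
h^16 ≡ 1474^2 = 2172676 ≡ 2508
h^32 ≡ 2508^2 = 6290064 ≡ 154
h^64 ≡ 154^2 = 23716 ≡ 2849
h^128 ≡ 2849^2 = 8116801 ≡ 2519
h^256 ≡ 2519^2 = 6345361 ≡ 1793
h^512 ≡ 1793^2 = 3214849 ≡ 1331
h^1024 ≡ 1331^2 = 1771561 ≡ 847
2021 = 1024 + 512 + 256 + 128 + 64 + 32 + 4 + 1, so h^2021 ≡ 847·1331·1793·2519·2849·154·2266·1661 ≡ 495 (mod 2981)

495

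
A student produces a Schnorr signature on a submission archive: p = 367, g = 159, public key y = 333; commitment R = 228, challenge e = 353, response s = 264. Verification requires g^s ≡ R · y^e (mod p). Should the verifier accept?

reject

g^s mod p:
159^2 = 25281 ≡ 325
159^4 ≡ 325^2 = 105625 ≡ 296
159^8 ≡ 296^2 = 87616 ≡ 270
159^16 ≡ 270^2 = 72900 ≡ 234
159^32 ≡ 234^2 = 54756 ≡ 73
159^64 ≡ 73^2 = 5329 ≡ 191
159^128 ≡ 191^2 = 36481 ≡ 148
159^256 ≡ 148^2 = 21904 ≡ 251
264 = 256 + 8, so 159^264 ≡ 251·270 ≡ 242 (mod 367)
R · y^e mod p:
333^2 = 110889 ≡ 55
333^4 ≡ 55^2 = 3025 ≡ 89
333^8 ≡ 89^2 = 7921 ≡ 214
333^16 ≡ 214^2 = 45796 ≡ 288
333^32 ≡ 288^2 = 82944 ≡ 2
333^64 ≡ 2^2 = 4
333^128 ≡ 4^2 = 16
333^256 ≡ 16^2 = 256
353 = 256 + 64 + 32 + 1, so 333^353 ≡ 256·4·2·333 ≡ 98 (mod 367)
228·98 = 22344 ≡ 324 (mod 367)
242 ≠ 324; the check fails.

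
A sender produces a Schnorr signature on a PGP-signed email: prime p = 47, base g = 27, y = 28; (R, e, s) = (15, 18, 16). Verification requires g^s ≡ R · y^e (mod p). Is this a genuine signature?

g^s mod p:
27^16 mod 47 = 9
R · y^e mod p:
28^18 mod 47 = 24
15·24 = 360 ≡ 31 (mod 47)
9 ≠ 31; the check fails.

forged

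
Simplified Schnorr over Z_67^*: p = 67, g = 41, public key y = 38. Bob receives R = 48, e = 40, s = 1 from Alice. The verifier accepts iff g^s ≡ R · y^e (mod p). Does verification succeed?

fails

g^s mod p:
41^1 mod 67 = 41
R · y^e mod p:
Squares mod 67: 38^1≡38, 38^2≡37, 38^4≡29, 38^8≡37, 38^16≡29, 38^32≡37
40 = 32 + 8, so 38^40 ≡ 37·37 ≡ 29 (mod 67)
48·29 = 1392 ≡ 52 (mod 67)
41 ≠ 52; the check fails.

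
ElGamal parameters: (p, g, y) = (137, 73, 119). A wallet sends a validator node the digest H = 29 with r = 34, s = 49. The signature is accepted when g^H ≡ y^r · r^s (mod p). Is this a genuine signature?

Left side g^H mod p:
Squares mod 137: 73^1≡73, 73^2≡123, 73^4≡59, 73^8≡56, 73^16≡122
29 = 16 + 8 + 4 + 1, so 73^29 ≡ 122·56·59·73 ≡ 16 (mod 137)
Right side y^r · r^s mod p:
Squares mod 137: 119^1≡119, 119^2≡50, 119^4≡34, 119^8≡60, 119^16≡38, 119^32≡74
34 = 32 + 2, so 119^34 ≡ 74·50 ≡ 1 (mod 137)
Squares mod 137: 34^1≡34, 34^2≡60, 34^4≡38, 34^8≡74, 34^16≡133, 34^32≡16
49 = 32 + 16 + 1, so 34^49 ≡ 16·133·34 ≡ 16 (mod 137)
1·16 = 16 ≡ 16 (mod 137)
16 ≡ 16 (mod 137), so the signature is genuine.

genuine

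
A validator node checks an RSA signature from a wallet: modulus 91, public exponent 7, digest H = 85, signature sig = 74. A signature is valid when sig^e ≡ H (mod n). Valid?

no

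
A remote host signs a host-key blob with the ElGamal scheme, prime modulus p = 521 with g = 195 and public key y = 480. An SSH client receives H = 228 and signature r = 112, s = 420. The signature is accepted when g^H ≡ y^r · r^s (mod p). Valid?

yes

Left side g^H mod p:
195^2 = 38025 ≡ 513
195^4 ≡ 513^2 = 263169 ≡ 64
195^8 ≡ 64^2 = 4096 ≡ 449
195^16 ≡ 449^2 = 201601 ≡ 495
195^32 ≡ 495^2 = 245025 ≡ 155
195^64 ≡ 155^2 = 24025 ≡ 59
195^128 ≡ 59^2 = 3481 ≡ 355
228 = 128 + 64 + 32 + 4, so 195^228 ≡ 355·59·155·64 ≡ 121 (mod 521)
Right side y^r · r^s mod p:
480^2 = 230400 ≡ 118
480^4 ≡ 118^2 = 13924 ≡ 378
480^8 ≡ 378^2 = 142884 ≡ 130
480^16 ≡ 130^2 = 16900 ≡ 228
480^32 ≡ 228^2 = 51984 ≡ 405
480^64 ≡ 405^2 = 164025 ≡ 431
112 = 64 + 32 + 16, so 480^112 ≡ 431·405·228 ≡ 392 (mod 521)
112^2 = 12544 ≡ 40
112^4 ≡ 40^2 = 1600 ≡ 37
112^8 ≡ 37^2 = 1369 ≡ 327
112^16 ≡ 327^2 = 106929 ≡ 124
112^32 ≡ 124^2 = 15376 ≡ 267
112^64 ≡ 267^2 = 71289 ≡ 433
112^128 ≡ 433^2 = 187489 ≡ 450
112^256 ≡ 450^2 = 202500 ≡ 352
420 = 256 + 128 + 32 + 4, so 112^420 ≡ 352·450·267·37 ≡ 201 (mod 521)
392·201 = 78792 ≡ 121 (mod 521)
121 ≡ 121 (mod 521), so the signature is genuine.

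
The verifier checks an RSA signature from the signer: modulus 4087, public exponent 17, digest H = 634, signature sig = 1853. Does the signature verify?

Squares mod 4087: sig^1≡1853, sig^2≡529, sig^4≡1925, sig^8≡2803, sig^16≡1595
17 = 16 + 1, so sig^17 ≡ 1595·1853 ≡ 634 (mod 4087)
Since 634 equals the digest 634, verification succeeds.

verifies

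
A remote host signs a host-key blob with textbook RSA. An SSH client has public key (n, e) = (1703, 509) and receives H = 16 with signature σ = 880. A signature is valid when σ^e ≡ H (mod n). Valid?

σ^2 ≡ 880^2 = 774400 ≡ 1238
σ^4 ≡ 1238^2 = 1532644 ≡ 1647
σ^8 ≡ 1647^2 = 2712609 ≡ 1433
σ^16 ≡ 1433^2 = 2053489 ≡ 1374
σ^32 ≡ 1374^2 = 1887876 ≡ 952
σ^64 ≡ 952^2 = 906304 ≡ 308
σ^128 ≡ 308^2 = 94864 ≡ 1199
σ^256 ≡ 1199^2 = 1437601 ≡ 269
509 = 256 + 128 + 64 + 32 + 16 + 8 + 4 + 1, so σ^509 ≡ 269·1199·308·952·1374·1433·1647·880 ≡ 16 (mod 1703)
16 = H, so the signature checks out.

yes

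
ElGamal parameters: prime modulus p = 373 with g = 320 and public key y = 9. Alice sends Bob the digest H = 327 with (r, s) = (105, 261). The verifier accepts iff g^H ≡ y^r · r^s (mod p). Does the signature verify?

Left side g^H mod p:
320^2 = 102400 ≡ 198
320^4 ≡ 198^2 = 39204 ≡ 39
320^8 ≡ 39^2 = 1521 ≡ 29
320^16 ≡ 29^2 = 841 ≡ 95
320^32 ≡ 95^2 = 9025 ≡ 73
320^64 ≡ 73^2 = 5329 ≡ 107
320^128 ≡ 107^2 = 11449 ≡ 259
320^256 ≡ 259^2 = 67081 ≡ 314
327 = 256 + 64 + 4 + 2 + 1, so 320^327 ≡ 314·107·39·198·320 ≡ 231 (mod 373)
Right side y^r · r^s mod p:
9^2 = 81
9^4 ≡ 81^2 = 6561 ≡ 220
9^8 ≡ 220^2 = 48400 ≡ 283
9^16 ≡ 283^2 = 80089 ≡ 267
9^32 ≡ 267^2 = 71289 ≡ 46
9^64 ≡ 46^2 = 2116 ≡ 251
105 = 64 + 32 + 8 + 1, so 9^105 ≡ 251·46·283·9 ≡ 342 (mod 373)
105^2 = 11025 ≡ 208
105^4 ≡ 208^2 = 43264 ≡ 369
105^8 ≡ 369^2 = 136161 ≡ 16
105^16 ≡ 16^2 = 256
105^32 ≡ 256^2 = 65536 ≡ 261
105^64 ≡ 261^2 = 68121 ≡ 235
105^128 ≡ 235^2 = 55225 ≡ 21
105^256 ≡ 21^2 = 441 ≡ 68
261 = 256 + 4 + 1, so 105^261 ≡ 68·369·105 ≡ 161 (mod 373)
342·161 = 55062 ≡ 231 (mod 373)
231 ≡ 231 (mod 373), so the signature is genuine.

verifies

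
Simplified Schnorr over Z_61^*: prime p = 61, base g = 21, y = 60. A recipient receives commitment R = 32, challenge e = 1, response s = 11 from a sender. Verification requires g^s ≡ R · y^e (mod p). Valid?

g^s mod p:
21^2 = 441 ≡ 14
21^4 ≡ 14^2 = 196 ≡ 13
21^8 ≡ 13^2 = 169 ≡ 47
11 = 8 + 2 + 1, so 21^11 ≡ 47·14·21 ≡ 32 (mod 61)
R · y^e mod p:
60^1 mod 61 = 60
32·60 = 1920 ≡ 29 (mod 61)
32 ≠ 29; the check fails.

no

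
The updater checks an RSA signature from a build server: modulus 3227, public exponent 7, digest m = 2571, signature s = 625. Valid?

yes

s^2 ≡ 625^2 = 390625 ≡ 158
s^4 ≡ 158^2 = 24964 ≡ 2375
7 = 4 + 2 + 1, so s^7 ≡ 2375·158·625 ≡ 2571 (mod 3227)
Since 2571 equals the digest 2571, verification succeeds.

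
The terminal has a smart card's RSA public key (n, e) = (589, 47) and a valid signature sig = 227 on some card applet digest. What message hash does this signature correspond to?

379

Squares mod 589: sig^1≡227, sig^2≡286, sig^4≡514, sig^8≡324, sig^16≡134, sig^32≡286
47 = 32 + 8 + 4 + 2 + 1, so sig^47 ≡ 286·324·514·286·227 ≡ 379 (mod 589)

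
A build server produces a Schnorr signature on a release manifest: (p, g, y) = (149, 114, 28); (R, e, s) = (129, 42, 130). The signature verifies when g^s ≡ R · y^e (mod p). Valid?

yes

g^s mod p:
114^130 mod 149 = 73
R · y^e mod p:
28^42 mod 149 = 123
129·123 = 15867 ≡ 73 (mod 149)
73 ≡ 73 (mod 149); signature holds.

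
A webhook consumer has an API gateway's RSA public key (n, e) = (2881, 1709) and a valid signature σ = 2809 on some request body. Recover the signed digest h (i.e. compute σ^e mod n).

2568

σ^1709 mod 2881 = 2568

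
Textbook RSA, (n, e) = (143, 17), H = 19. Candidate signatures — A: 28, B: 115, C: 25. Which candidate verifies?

Candidate A: Squares mod 143: 28^1≡28, 28^2≡69, 28^4≡42, 28^8≡48, 28^16≡16; 17 = 16 + 1, so 28^17 ≡ 16·28 ≡ 19 (mod 143)
  → matches H = 19
Candidate B: Squares mod 143: 115^1≡115, 115^2≡69, 115^4≡42, 115^8≡48, 115^16≡16; 17 = 16 + 1, so 115^17 ≡ 16·115 ≡ 124 (mod 143)
Candidate C: Squares mod 143: 25^1≡25, 25^2≡53, 25^4≡92, 25^8≡27, 25^16≡14; 17 = 16 + 1, so 25^17 ≡ 14·25 ≡ 64 (mod 143)

A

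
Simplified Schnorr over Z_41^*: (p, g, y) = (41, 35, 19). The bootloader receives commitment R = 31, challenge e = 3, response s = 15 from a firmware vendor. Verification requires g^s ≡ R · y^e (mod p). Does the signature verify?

g^s mod p:
35^2 = 1225 ≡ 36
35^4 ≡ 36^2 = 1296 ≡ 25
35^8 ≡ 25^2 = 625 ≡ 10
15 = 8 + 4 + 2 + 1, so 35^15 ≡ 10·25·36·35 ≡ 38 (mod 41)
R · y^e mod p:
19^2 = 361 ≡ 33
3 = 2 + 1, so 19^3 ≡ 33·19 ≡ 12 (mod 41)
31·12 = 372 ≡ 3 (mod 41)
38 ≠ 3; the check fails.

does not verify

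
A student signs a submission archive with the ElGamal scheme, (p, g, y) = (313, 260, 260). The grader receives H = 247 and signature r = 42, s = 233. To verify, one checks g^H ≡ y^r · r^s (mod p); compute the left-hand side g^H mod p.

5

Squares mod 313: 260^1≡260, 260^2≡305, 260^4≡64, 260^8≡27, 260^16≡103, 260^32≡280, 260^64≡150, 260^128≡277
247 = 128 + 64 + 32 + 16 + 4 + 2 + 1, so 260^247 ≡ 277·150·280·103·64·305·260 ≡ 5 (mod 313)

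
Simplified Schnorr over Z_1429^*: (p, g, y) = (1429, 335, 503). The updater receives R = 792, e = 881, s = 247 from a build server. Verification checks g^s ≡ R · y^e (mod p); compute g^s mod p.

1360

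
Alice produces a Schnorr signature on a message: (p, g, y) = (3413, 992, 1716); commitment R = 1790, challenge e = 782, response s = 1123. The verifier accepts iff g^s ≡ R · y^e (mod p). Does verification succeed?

g^s mod p:
Squares mod 3413: 992^1≡992, 992^2≡1120, 992^4≡1829, 992^8≡501, 992^16≡1852, 992^32≡3252, 992^64≡2030, 992^128≡1409, 992^256≡2328, 992^512≡3153, 992^1024≡2753
1123 = 1024 + 64 + 32 + 2 + 1, so 992^1123 ≡ 2753·2030·3252·1120·992 ≡ 339 (mod 3413)
R · y^e mod p:
Squares mod 3413: 1716^1≡1716, 1716^2≡2650, 1716^4≡1959, 1716^8≡1469, 1716^16≡945, 1716^32≡2232, 1716^64≡2257, 1716^128≡1853, 1716^256≡131, 1716^512≡96
782 = 512 + 256 + 8 + 4 + 2, so 1716^782 ≡ 96·131·1469·1959·2650 ≡ 3274 (mod 3413)
1790·3274 = 5860460 ≡ 339 (mod 3413)
339 ≡ 339 (mod 3413); signature holds.

passes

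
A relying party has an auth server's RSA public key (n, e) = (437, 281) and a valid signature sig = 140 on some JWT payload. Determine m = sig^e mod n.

87

sig^281 mod 437 = 87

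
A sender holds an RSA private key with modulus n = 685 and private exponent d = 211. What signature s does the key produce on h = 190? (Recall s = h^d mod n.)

490

Squares mod 685: h^1≡190, h^2≡480, h^4≡240, h^8≡60, h^16≡175, h^32≡485, h^64≡270, h^128≡290
211 = 128 + 64 + 16 + 2 + 1, so h^211 ≡ 290·270·175·480·190 ≡ 490 (mod 685)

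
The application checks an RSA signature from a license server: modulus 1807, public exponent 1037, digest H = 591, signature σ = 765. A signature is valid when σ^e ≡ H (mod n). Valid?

no

Squares mod 1807: σ^1≡765, σ^2≡1564, σ^4≡1225, σ^8≡815, σ^16≡1056, σ^32≡217, σ^64≡107, σ^128≡607, σ^256≡1628, σ^512≡1322, σ^1024≡315
1037 = 1024 + 8 + 4 + 1, so σ^1037 ≡ 315·815·1225·765 ≡ 1216 (mod 1807)
σ^1037 mod 1807 = 1216, but H = 591.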